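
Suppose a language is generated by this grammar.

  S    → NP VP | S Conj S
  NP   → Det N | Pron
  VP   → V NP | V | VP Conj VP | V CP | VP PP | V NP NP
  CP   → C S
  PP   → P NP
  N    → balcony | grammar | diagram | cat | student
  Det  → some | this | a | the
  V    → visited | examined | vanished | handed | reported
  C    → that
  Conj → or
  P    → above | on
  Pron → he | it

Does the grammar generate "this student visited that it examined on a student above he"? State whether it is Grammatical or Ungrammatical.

Grammatical

[S [NP [Det this] [N student]] [VP [V visited] [CP [C that] [S [NP [Pron it]] [VP [VP [VP [V examined]] [PP [P on] [NP [Det a] [N student]]]] [PP [P above] [NP [Pron he]]]]]]]]
Every word is introduced by a lexical rule and the phrasal rules combine the resulting categories into a single S.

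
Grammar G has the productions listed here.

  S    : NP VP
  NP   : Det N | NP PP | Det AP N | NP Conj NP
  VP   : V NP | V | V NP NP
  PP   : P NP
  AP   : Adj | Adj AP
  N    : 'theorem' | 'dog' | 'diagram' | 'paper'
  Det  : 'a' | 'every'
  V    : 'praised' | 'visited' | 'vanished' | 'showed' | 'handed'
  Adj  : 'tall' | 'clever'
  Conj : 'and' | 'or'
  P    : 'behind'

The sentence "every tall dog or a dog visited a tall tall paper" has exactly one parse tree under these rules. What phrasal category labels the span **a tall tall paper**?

NP

[S [NP [NP [Det every] [AP [Adj tall]] [N dog]] [Conj or] [NP [Det a] [N dog]]] [VP [V visited] [NP [Det a] [AP [Adj tall] [AP [Adj tall]]] [N paper]]]]
The span 'a tall tall paper' is the NP node built by NP → Det AP N.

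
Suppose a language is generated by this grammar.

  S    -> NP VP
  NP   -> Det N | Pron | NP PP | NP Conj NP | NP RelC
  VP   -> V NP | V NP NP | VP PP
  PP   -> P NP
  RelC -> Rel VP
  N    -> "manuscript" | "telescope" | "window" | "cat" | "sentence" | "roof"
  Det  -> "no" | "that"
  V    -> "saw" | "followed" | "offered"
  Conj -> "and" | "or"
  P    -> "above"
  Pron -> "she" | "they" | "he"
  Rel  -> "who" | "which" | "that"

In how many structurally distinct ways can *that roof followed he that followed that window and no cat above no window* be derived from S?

8

Two of the 8 distinct bracketings:
[S [NP [Det that] [N roof]] [VP [V followed] [NP [NP [NP [NP [Pron he]] [RelC [Rel that] [VP [V followed] [NP [Det that] [N window]]]]] [Conj and] [NP [Det no] [N cat]]] [PP [P above] [NP [Det no] [N window]]]]]]
[S [NP [Det that] [N roof]] [VP [V followed] [NP [NP [NP [Pron he]] [RelC [Rel that] [VP [V followed] [NP [NP [Det that] [N window]] [Conj and] [NP [Det no] [N cat]]]]]] [PP [P above] [NP [Det no] [N window]]]]]]
The trees differ in how a recursive rule is bracketed over the same span.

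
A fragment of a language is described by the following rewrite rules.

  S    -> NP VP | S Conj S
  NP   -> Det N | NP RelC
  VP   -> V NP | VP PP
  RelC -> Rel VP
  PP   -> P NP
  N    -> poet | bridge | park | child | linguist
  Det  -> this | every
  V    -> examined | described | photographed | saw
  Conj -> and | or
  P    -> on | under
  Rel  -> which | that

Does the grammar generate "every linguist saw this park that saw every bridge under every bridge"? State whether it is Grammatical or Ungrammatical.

S
  NP
    Det: every
    N: linguist
  VP
    V: saw
    NP
      NP
        Det: this
        N: park
      RelC
        Rel: that
        VP
          VP
            V: saw
            NP
              Det: every
              N: bridge
          PP
            P: under
            NP
              Det: every
              N: bridge
Every word is introduced by a lexical rule and the phrasal rules combine the resulting categories into a single S.

Grammatical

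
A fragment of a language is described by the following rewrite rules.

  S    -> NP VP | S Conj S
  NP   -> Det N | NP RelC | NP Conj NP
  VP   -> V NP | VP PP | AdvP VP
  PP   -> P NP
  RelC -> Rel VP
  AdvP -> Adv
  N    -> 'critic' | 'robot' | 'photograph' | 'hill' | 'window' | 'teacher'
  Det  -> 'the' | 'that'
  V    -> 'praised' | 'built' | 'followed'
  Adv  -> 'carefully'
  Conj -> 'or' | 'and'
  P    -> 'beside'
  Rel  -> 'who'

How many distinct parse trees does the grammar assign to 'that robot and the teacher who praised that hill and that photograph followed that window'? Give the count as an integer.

Two of the 5 distinct bracketings:
[S [NP [NP [NP [Det that] [N robot]] [Conj and] [NP [Det the] [N teacher]]] [RelC [Rel who] [VP [V praised] [NP [NP [Det that] [N hill]] [Conj and] [NP [Det that] [N photograph]]]]]] [VP [V followed] [NP [Det that] [N window]]]]
[S [NP [NP [Det that] [N robot]] [Conj and] [NP [NP [Det the] [N teacher]] [RelC [Rel who] [VP [V praised] [NP [NP [Det that] [N hill]] [Conj and] [NP [Det that] [N photograph]]]]]]] [VP [V followed] [NP [Det that] [N window]]]]
The trees differ in how a recursive rule is bracketed over the same span.

5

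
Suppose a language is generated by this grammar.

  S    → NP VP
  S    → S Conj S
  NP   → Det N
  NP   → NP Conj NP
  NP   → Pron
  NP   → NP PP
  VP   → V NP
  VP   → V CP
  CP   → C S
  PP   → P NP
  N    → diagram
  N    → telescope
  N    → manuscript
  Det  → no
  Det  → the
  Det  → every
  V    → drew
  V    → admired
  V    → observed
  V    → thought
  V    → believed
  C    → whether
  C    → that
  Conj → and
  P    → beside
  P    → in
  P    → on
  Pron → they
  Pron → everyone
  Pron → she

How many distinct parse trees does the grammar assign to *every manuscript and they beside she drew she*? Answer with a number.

The two bracketings:
[S [NP [NP [Det every] [N manuscript]] [Conj and] [NP [NP [Pron they]] [PP [P beside] [NP [Pron she]]]]] [VP [V drew] [NP [Pron she]]]]
[S [NP [NP [NP [Det every] [N manuscript]] [Conj and] [NP [Pron they]]] [PP [P beside] [NP [Pron she]]]] [VP [V drew] [NP [Pron she]]]]
The trees differ in how a recursive rule is bracketed over the same span.

2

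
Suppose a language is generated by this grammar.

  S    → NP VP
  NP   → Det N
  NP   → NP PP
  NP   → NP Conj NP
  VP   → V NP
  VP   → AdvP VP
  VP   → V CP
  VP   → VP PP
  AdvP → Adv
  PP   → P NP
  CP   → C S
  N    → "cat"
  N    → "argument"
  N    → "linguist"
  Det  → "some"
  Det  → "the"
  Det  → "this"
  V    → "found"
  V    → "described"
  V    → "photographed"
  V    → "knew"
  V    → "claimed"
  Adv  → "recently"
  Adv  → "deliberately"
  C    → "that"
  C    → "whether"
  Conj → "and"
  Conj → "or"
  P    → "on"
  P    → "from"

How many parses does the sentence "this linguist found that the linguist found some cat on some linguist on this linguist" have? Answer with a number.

9

Two of the 9 distinct bracketings:
[S [NP [Det this] [N linguist]] [VP [V found] [CP [C that] [S [NP [Det the] [N linguist]] [VP [V found] [NP [NP [Det some] [N cat]] [PP [P on] [NP [NP [Det some] [N linguist]] [PP [P on] [NP [Det this] [N linguist]]]]]]]]]]]
[S [NP [Det this] [N linguist]] [VP [V found] [CP [C that] [S [NP [Det the] [N linguist]] [VP [V found] [NP [NP [NP [Det some] [N cat]] [PP [P on] [NP [Det some] [N linguist]]]] [PP [P on] [NP [Det this] [N linguist]]]]]]]]]
The trees differ in how a recursive rule is bracketed over the same span.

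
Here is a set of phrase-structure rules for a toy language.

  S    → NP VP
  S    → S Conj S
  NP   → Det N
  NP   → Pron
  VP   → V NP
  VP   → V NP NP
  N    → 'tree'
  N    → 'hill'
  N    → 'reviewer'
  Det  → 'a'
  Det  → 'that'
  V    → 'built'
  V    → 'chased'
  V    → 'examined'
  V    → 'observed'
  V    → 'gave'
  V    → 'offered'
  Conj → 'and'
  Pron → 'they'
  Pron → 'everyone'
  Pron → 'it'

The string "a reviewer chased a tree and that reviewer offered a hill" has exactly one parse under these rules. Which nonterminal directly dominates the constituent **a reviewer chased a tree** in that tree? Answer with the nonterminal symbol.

S

[S [S [NP [Det a] [N reviewer]] [VP [V chased] [NP [Det a] [N tree]]]] [Conj and] [S [NP [Det that] [N reviewer]] [VP [V offered] [NP [Det a] [N hill]]]]]
The span 'a reviewer chased a tree' is the S node built by S → NP VP.
Its mother is the S built by S → S Conj S.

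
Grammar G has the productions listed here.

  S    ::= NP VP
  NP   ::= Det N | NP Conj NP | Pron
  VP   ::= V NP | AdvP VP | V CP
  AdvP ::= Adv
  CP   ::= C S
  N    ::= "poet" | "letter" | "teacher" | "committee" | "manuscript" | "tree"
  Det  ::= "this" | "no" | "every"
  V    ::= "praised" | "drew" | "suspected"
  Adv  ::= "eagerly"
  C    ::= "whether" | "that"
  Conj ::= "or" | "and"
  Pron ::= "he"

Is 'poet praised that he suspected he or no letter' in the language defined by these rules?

Ungrammatical

For S → NP VP, no prefix of the string parses as an NP.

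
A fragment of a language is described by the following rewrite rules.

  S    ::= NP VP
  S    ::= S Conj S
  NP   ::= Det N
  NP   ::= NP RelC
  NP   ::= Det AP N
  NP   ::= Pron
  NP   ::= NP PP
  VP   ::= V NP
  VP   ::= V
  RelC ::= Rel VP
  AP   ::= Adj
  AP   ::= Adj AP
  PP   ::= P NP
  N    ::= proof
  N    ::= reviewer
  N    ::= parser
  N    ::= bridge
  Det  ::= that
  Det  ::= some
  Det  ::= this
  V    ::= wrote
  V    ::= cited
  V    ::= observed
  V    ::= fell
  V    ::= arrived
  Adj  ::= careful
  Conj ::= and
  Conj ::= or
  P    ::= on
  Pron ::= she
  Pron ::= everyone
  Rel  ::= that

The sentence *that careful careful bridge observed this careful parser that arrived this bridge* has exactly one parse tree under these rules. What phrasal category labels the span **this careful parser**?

[S [NP [Det that] [AP [Adj careful] [AP [Adj careful]]] [N bridge]] [VP [V observed] [NP [NP [Det this] [AP [Adj careful]] [N parser]] [RelC [Rel that] [VP [V arrived] [NP [Det this] [N bridge]]]]]]]
The span 'this careful parser' is the NP node built by NP → Det AP N.

NP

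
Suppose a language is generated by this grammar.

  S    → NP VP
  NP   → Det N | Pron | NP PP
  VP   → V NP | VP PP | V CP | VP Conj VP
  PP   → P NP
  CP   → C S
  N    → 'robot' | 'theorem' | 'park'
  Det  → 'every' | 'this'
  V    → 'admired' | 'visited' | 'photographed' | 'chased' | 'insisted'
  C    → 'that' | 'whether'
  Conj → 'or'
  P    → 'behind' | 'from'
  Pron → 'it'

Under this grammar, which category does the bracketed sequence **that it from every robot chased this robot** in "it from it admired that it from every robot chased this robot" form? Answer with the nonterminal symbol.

CP

[S [NP [NP [Pron it]] [PP [P from] [NP [Pron it]]]] [VP [V admired] [CP [C that] [S [NP [NP [Pron it]] [PP [P from] [NP [Det every] [N robot]]]] [VP [V chased] [NP [Det this] [N robot]]]]]]]
The span 'that it from every robot chased this robot' is the CP node built by CP → C S.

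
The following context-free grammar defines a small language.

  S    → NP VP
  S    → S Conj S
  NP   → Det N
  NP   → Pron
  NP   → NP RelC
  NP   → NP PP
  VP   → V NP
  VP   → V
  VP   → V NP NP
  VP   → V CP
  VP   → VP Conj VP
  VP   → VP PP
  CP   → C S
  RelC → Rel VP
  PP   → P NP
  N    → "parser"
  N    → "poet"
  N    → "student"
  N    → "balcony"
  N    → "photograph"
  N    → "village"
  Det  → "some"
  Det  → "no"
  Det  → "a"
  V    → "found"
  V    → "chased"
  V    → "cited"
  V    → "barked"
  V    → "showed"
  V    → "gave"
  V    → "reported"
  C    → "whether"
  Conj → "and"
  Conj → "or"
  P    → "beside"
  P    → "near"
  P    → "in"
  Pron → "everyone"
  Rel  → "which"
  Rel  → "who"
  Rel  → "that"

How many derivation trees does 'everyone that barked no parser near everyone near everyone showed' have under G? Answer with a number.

Two of the 9 distinct bracketings:
[S [NP [NP [Pron everyone]] [RelC [Rel that] [VP [V barked] [NP [NP [Det no] [N parser]] [PP [P near] [NP [NP [Pron everyone]] [PP [P near] [NP [Pron everyone]]]]]]]]] [VP [V showed]]]
[S [NP [NP [Pron everyone]] [RelC [Rel that] [VP [V barked] [NP [NP [NP [Det no] [N parser]] [PP [P near] [NP [Pron everyone]]]] [PP [P near] [NP [Pron everyone]]]]]]] [VP [V showed]]]
The trees differ in how a recursive rule is bracketed over the same span.

9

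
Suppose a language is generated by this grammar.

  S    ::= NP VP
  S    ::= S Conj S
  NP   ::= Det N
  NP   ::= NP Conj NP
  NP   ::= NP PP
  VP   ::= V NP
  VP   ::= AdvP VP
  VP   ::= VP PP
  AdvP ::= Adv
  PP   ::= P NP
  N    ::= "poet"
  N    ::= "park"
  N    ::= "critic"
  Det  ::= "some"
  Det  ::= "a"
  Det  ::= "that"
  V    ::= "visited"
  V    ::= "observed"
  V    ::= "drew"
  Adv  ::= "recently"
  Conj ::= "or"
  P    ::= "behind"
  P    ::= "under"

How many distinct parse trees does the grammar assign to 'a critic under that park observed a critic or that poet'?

1

[S [NP [NP [Det a] [N critic]] [PP [P under] [NP [Det that] [N park]]]] [VP [V observed] [NP [NP [Det a] [N critic]] [Conj or] [NP [Det that] [N poet]]]]]
No rule offers an alternative attachment or grouping for any span, so this is the only derivation.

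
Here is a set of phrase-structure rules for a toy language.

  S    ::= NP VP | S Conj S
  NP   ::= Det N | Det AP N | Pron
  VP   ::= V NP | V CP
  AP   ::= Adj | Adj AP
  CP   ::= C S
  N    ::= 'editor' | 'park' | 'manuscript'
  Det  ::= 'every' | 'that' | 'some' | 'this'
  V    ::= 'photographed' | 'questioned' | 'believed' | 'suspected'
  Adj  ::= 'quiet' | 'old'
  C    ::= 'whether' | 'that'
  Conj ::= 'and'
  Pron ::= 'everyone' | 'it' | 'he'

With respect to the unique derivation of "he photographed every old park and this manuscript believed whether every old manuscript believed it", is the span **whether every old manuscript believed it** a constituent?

Yes

[S [S [NP [Pron he]] [VP [V photographed] [NP [Det every] [AP [Adj old]] [N park]]]] [Conj and] [S [NP [Det this] [N manuscript]] [VP [V believed] [CP [C whether] [S [NP [Det every] [AP [Adj old]] [N manuscript]] [VP [V believed] [NP [Pron it]]]]]]]]
The words 'whether every old manuscript believed it' are exhaustively dominated by a single CP node (built by CP → C S), so they form a constituent.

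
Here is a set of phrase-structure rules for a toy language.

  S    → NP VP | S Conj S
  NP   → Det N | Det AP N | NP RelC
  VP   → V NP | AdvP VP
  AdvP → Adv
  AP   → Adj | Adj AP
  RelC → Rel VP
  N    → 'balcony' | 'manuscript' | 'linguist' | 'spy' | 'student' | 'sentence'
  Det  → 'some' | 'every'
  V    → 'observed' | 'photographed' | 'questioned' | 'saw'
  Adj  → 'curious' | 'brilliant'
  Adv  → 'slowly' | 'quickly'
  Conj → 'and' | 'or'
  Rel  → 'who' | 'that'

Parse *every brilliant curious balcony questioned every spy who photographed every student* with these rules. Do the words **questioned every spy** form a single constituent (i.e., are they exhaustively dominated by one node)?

No

[S [NP [Det every] [AP [Adj brilliant] [AP [Adj curious]]] [N balcony]] [VP [V questioned] [NP [NP [Det every] [N spy]] [RelC [Rel who] [VP [V photographed] [NP [Det every] [N student]]]]]]]
The smallest constituent containing 'questioned every spy' is the VP spanning 'questioned every spy who photographed every student'; no single node in the tree dominates exactly the given words.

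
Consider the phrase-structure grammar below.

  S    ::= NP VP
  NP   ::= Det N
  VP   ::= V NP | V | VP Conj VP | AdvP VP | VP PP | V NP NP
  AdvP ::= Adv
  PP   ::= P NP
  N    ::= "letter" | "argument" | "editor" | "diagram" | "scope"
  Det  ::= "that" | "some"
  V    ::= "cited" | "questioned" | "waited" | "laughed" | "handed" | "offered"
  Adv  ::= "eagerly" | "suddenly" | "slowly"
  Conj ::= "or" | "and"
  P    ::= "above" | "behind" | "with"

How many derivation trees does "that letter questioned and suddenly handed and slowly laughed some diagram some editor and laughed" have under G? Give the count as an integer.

Two of the 12 distinct bracketings:
[S [NP [Det that] [N letter]] [VP [VP [V questioned]] [Conj and] [VP [VP [AdvP [Adv suddenly]] [VP [V handed]]] [Conj and] [VP [VP [AdvP [Adv slowly]] [VP [V laughed] [NP [Det some] [N diagram]] [NP [Det some] [N editor]]]] [Conj and] [VP [V laughed]]]]]]
[S [NP [Det that] [N letter]] [VP [VP [V questioned]] [Conj and] [VP [VP [AdvP [Adv suddenly]] [VP [V handed]]] [Conj and] [VP [AdvP [Adv slowly]] [VP [VP [V laughed] [NP [Det some] [N diagram]] [NP [Det some] [N editor]]] [Conj and] [VP [V laughed]]]]]]]
The trees differ in how a recursive rule is bracketed over the same span.

12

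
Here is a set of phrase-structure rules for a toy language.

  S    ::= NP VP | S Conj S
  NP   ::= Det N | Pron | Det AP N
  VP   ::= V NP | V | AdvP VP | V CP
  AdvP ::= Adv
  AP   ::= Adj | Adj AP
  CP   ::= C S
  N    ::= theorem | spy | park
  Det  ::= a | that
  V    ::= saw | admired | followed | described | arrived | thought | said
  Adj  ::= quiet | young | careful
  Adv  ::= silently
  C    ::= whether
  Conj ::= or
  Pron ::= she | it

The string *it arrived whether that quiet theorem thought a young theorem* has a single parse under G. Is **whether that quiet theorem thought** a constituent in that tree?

[S [NP [Pron it]] [VP [V arrived] [CP [C whether] [S [NP [Det that] [AP [Adj quiet]] [N theorem]] [VP [V thought] [NP [Det a] [AP [Adj young]] [N theorem]]]]]]]
The smallest constituent containing 'whether that quiet theorem thought' is the CP spanning 'whether that quiet theorem thought a young theorem'; no single node in the tree dominates exactly the given words.

No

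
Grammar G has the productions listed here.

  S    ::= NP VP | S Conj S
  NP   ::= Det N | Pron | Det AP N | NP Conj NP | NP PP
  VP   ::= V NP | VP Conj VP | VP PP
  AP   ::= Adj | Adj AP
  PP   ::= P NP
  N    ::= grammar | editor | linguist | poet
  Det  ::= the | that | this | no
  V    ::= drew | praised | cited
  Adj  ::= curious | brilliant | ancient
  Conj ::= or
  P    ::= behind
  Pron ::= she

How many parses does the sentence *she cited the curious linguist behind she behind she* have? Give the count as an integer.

Two of the 5 distinct bracketings:
[S [NP [Pron she]] [VP [V cited] [NP [NP [Det the] [AP [Adj curious]] [N linguist]] [PP [P behind] [NP [NP [Pron she]] [PP [P behind] [NP [Pron she]]]]]]]]
[S [NP [Pron she]] [VP [V cited] [NP [NP [NP [Det the] [AP [Adj curious]] [N linguist]] [PP [P behind] [NP [Pron she]]]] [PP [P behind] [NP [Pron she]]]]]]
The trees differ in how a recursive rule is bracketed over the same span.

5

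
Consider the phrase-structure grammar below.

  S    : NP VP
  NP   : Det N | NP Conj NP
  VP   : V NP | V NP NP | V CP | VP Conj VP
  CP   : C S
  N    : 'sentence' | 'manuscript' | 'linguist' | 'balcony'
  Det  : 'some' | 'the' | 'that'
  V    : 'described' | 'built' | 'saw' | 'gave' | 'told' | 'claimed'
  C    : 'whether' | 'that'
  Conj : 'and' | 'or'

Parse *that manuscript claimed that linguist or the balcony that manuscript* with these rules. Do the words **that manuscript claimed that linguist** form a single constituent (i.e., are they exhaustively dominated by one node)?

No

[S [NP [Det that] [N manuscript]] [VP [V claimed] [NP [NP [Det that] [N linguist]] [Conj or] [NP [Det the] [N balcony]]] [NP [Det that] [N manuscript]]]]
The smallest constituent containing 'that manuscript claimed that linguist' is the S spanning 'that manuscript claimed that linguist or the balcony that manuscript'; no single node in the tree dominates exactly the given words.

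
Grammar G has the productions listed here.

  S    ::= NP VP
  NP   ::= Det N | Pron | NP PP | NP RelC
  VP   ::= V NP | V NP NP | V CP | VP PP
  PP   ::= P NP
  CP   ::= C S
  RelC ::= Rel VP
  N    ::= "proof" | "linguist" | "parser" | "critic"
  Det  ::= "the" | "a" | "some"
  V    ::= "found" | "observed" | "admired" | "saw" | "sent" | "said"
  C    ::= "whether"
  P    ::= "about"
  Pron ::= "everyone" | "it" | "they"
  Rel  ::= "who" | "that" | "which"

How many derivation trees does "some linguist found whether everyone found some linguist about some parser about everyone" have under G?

9

Two of the 9 distinct bracketings:
[S [NP [Det some] [N linguist]] [VP [V found] [CP [C whether] [S [NP [Pron everyone]] [VP [V found] [NP [NP [Det some] [N linguist]] [PP [P about] [NP [NP [Det some] [N parser]] [PP [P about] [NP [Pron everyone]]]]]]]]]]]
[S [NP [Det some] [N linguist]] [VP [V found] [CP [C whether] [S [NP [Pron everyone]] [VP [V found] [NP [NP [NP [Det some] [N linguist]] [PP [P about] [NP [Det some] [N parser]]]] [PP [P about] [NP [Pron everyone]]]]]]]]]
The trees differ in how a recursive rule is bracketed over the same span.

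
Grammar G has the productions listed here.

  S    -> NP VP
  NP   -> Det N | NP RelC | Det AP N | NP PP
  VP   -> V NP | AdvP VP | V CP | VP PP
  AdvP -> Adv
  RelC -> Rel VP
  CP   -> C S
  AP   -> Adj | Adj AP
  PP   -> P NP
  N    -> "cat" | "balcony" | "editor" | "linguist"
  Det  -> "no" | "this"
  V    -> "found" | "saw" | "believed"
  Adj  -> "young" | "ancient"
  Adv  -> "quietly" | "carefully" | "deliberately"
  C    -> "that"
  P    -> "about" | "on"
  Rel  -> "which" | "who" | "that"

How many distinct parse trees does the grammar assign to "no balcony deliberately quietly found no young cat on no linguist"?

4

Two of the 4 distinct bracketings:
[S [NP [Det no] [N balcony]] [VP [AdvP [Adv deliberately]] [VP [AdvP [Adv quietly]] [VP [V found] [NP [NP [Det no] [AP [Adj young]] [N cat]] [PP [P on] [NP [Det no] [N linguist]]]]]]]]
[S [NP [Det no] [N balcony]] [VP [AdvP [Adv deliberately]] [VP [AdvP [Adv quietly]] [VP [VP [V found] [NP [Det no] [AP [Adj young]] [N cat]]] [PP [P on] [NP [Det no] [N linguist]]]]]]]
The difference turns on whether NP → NP PP is used at the relevant span, versus an alternative expansion of NP.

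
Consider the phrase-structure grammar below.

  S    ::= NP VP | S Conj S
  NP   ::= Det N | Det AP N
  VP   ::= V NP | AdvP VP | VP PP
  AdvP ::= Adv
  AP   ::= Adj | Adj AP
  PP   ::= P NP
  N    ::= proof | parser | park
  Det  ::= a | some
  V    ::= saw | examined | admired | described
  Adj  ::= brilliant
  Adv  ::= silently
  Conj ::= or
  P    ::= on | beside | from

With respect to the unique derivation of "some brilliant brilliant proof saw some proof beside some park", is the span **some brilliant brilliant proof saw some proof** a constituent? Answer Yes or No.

No

[S [NP [Det some] [AP [Adj brilliant] [AP [Adj brilliant]]] [N proof]] [VP [VP [V saw] [NP [Det some] [N proof]]] [PP [P beside] [NP [Det some] [N park]]]]]
The smallest constituent containing 'some brilliant brilliant proof saw some proof' is the S spanning 'some brilliant brilliant proof saw some proof beside some park'; no single node in the tree dominates exactly the given words.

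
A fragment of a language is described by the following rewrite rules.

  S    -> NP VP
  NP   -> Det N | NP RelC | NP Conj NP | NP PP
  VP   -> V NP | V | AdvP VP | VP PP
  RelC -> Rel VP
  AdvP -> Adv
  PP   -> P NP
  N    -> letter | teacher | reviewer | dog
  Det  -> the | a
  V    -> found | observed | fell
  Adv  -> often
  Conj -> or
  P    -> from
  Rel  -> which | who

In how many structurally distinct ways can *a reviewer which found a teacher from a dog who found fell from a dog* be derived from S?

Two of the 7 distinct bracketings:
[S [NP [NP [Det a] [N reviewer]] [RelC [Rel which] [VP [V found] [NP [NP [NP [Det a] [N teacher]] [PP [P from] [NP [Det a] [N dog]]]] [RelC [Rel who] [VP [V found]]]]]]] [VP [VP [V fell]] [PP [P from] [NP [Det a] [N dog]]]]]
[S [NP [NP [Det a] [N reviewer]] [RelC [Rel which] [VP [V found] [NP [NP [Det a] [N teacher]] [PP [P from] [NP [NP [Det a] [N dog]] [RelC [Rel who] [VP [V found]]]]]]]]] [VP [VP [V fell]] [PP [P from] [NP [Det a] [N dog]]]]]
The trees differ in how a recursive rule is bracketed over the same span.

7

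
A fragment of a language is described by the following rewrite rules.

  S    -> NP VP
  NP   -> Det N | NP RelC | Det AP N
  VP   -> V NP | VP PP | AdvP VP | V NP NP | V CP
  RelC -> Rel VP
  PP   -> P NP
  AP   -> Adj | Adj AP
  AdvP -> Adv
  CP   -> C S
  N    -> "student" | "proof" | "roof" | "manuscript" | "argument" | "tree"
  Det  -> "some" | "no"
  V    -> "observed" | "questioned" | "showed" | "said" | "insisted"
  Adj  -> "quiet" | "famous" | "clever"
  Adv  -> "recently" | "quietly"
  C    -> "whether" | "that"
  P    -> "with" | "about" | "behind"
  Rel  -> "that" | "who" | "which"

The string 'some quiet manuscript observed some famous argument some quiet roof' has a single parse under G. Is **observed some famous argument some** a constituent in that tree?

[S [NP [Det some] [AP [Adj quiet]] [N manuscript]] [VP [V observed] [NP [Det some] [AP [Adj famous]] [N argument]] [NP [Det some] [AP [Adj quiet]] [N roof]]]]
The smallest constituent containing 'observed some famous argument some' is the VP spanning 'observed some famous argument some quiet roof'; no single node in the tree dominates exactly the given words.

No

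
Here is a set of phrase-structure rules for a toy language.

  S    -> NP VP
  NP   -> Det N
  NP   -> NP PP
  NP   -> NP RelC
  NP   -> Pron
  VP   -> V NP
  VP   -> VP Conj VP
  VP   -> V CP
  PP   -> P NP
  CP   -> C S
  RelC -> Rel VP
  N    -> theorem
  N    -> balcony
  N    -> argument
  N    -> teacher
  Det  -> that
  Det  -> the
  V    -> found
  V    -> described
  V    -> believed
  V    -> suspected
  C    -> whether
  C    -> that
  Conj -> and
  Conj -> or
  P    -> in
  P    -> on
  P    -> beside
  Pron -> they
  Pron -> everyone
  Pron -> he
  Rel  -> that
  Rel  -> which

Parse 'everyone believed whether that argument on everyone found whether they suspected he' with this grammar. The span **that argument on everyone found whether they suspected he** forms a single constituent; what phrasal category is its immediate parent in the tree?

CP

[S [NP [Pron everyone]] [VP [V believed] [CP [C whether] [S [NP [NP [Det that] [N argument]] [PP [P on] [NP [Pron everyone]]]] [VP [V found] [CP [C whether] [S [NP [Pron they]] [VP [V suspected] [NP [Pron he]]]]]]]]]]
The span 'that argument on everyone found whether they suspected he' is the S node built by S → NP VP.
Its mother is the CP built by CP → C S.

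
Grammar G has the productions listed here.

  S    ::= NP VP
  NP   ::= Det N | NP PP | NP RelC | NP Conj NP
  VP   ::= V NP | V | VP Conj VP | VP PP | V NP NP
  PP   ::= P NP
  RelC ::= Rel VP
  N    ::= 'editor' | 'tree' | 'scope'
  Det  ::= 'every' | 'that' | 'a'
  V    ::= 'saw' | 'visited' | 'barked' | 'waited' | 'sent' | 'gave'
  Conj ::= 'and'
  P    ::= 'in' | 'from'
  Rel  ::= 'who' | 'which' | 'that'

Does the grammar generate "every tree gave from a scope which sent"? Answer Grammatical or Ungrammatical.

S
  NP
    Det: every
    N: tree
  VP
    VP
      V: gave
    PP
      P: from
      NP
        NP
          Det: a
          N: scope
        RelC
          Rel: which
          VP
            V: sent
Each bracket corresponds to one application of a listed rule, so the string is derivable from S.

Grammatical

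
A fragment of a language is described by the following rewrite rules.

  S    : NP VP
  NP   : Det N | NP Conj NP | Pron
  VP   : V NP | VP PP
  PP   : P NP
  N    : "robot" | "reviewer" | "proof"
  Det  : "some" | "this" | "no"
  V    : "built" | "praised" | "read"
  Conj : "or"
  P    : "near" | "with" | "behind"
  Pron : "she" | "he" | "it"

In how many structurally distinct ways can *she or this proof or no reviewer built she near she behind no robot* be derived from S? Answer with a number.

2

The two bracketings:
[S [NP [NP [Pron she]] [Conj or] [NP [NP [Det this] [N proof]] [Conj or] [NP [Det no] [N reviewer]]]] [VP [VP [VP [V built] [NP [Pron she]]] [PP [P near] [NP [Pron she]]]] [PP [P behind] [NP [Det no] [N robot]]]]]
[S [NP [NP [NP [Pron she]] [Conj or] [NP [Det this] [N proof]]] [Conj or] [NP [Det no] [N reviewer]]] [VP [VP [VP [V built] [NP [Pron she]]] [PP [P near] [NP [Pron she]]]] [PP [P behind] [NP [Det no] [N robot]]]]]
The trees differ in how a recursive rule is bracketed over the same span.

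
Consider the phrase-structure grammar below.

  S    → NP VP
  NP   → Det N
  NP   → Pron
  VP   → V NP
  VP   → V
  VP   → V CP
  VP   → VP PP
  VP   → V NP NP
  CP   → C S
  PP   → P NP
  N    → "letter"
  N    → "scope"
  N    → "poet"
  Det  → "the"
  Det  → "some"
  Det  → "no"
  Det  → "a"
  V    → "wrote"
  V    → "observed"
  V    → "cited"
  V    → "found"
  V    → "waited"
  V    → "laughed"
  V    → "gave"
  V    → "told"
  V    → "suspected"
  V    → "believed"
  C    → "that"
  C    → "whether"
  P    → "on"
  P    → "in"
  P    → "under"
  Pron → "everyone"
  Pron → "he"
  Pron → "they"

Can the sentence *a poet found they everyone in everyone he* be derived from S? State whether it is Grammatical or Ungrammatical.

For S → NP VP, the only prefix that parses as NP is 'a poet', but the remainder 'found they everyone in everyone he' is not a VP under these rules.

Ungrammatical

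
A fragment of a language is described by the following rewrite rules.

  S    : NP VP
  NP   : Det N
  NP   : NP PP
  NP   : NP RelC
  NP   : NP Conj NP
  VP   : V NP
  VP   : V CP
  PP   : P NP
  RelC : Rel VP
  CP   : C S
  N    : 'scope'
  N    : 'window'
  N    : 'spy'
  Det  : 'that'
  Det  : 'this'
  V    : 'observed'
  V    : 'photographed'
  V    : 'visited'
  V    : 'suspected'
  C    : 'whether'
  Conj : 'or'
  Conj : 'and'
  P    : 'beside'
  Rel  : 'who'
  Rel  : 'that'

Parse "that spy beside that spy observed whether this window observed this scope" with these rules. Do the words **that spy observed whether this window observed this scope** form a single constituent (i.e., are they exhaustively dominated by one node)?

[S [NP [NP [Det that] [N spy]] [PP [P beside] [NP [Det that] [N spy]]]] [VP [V observed] [CP [C whether] [S [NP [Det this] [N window]] [VP [V observed] [NP [Det this] [N scope]]]]]]]
The smallest constituent containing 'that spy observed whether this window observed this scope' is the S spanning 'that spy beside that spy observed whether this window observed this scope'; no single node in the tree dominates exactly the given words.

No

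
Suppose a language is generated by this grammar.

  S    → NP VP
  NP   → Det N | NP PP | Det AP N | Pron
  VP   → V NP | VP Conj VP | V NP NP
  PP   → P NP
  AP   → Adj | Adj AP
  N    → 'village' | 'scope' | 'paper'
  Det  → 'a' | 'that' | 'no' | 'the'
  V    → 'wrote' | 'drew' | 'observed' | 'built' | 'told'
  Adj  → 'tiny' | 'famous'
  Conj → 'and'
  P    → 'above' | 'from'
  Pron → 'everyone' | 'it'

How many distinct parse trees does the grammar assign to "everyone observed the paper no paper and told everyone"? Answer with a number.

1

[S [NP [Pron everyone]] [VP [VP [V observed] [NP [Det the] [N paper]] [NP [Det no] [N paper]]] [Conj and] [VP [V told] [NP [Pron everyone]]]]]
No rule offers an alternative attachment or grouping for any span, so this is the only derivation.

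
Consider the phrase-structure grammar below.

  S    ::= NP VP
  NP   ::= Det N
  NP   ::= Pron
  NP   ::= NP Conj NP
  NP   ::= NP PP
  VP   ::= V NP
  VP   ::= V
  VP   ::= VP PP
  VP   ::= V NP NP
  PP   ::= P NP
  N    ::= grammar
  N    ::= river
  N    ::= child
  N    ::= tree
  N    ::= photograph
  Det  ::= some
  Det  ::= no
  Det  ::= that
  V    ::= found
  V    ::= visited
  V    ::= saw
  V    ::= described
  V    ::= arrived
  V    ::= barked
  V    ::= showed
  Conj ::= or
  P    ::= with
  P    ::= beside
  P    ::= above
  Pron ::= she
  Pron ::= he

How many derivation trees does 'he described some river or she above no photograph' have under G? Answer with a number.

3

Two of the 3 distinct bracketings:
[S [NP [Pron he]] [VP [V described] [NP [NP [Det some] [N river]] [Conj or] [NP [NP [Pron she]] [PP [P above] [NP [Det no] [N photograph]]]]]]]
[S [NP [Pron he]] [VP [V described] [NP [NP [NP [Det some] [N river]] [Conj or] [NP [Pron she]]] [PP [P above] [NP [Det no] [N photograph]]]]]]
The trees differ in how a recursive rule is bracketed over the same span.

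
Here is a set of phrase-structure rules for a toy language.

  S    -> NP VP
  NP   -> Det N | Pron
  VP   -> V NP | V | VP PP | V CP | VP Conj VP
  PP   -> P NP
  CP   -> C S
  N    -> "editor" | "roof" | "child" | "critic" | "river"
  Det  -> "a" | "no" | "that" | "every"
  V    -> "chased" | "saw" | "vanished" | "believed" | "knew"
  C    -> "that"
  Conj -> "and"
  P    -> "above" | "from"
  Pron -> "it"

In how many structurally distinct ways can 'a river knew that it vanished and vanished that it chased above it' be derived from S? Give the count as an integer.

7

Two of the 7 distinct bracketings:
[S [NP [Det a] [N river]] [VP [VP [V knew] [CP [C that] [S [NP [Pron it]] [VP [VP [V vanished]] [Conj and] [VP [V vanished] [CP [C that] [S [NP [Pron it]] [VP [V chased]]]]]]]]] [PP [P above] [NP [Pron it]]]]]
[S [NP [Det a] [N river]] [VP [VP [VP [V knew] [CP [C that] [S [NP [Pron it]] [VP [V vanished]]]]] [Conj and] [VP [V vanished] [CP [C that] [S [NP [Pron it]] [VP [V chased]]]]]] [PP [P above] [NP [Pron it]]]]]
The trees differ in how a recursive rule is bracketed over the same span.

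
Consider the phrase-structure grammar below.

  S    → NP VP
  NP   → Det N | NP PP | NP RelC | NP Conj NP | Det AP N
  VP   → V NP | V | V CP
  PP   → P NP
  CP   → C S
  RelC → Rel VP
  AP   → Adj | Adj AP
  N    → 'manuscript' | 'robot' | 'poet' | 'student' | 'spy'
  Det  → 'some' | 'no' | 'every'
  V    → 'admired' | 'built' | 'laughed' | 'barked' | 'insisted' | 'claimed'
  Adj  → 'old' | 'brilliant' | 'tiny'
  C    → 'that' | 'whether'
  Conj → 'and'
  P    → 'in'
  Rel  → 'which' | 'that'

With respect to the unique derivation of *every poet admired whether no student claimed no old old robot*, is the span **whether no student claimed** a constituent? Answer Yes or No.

[S [NP [Det every] [N poet]] [VP [V admired] [CP [C whether] [S [NP [Det no] [N student]] [VP [V claimed] [NP [Det no] [AP [Adj old] [AP [Adj old]]] [N robot]]]]]]]
The smallest constituent containing 'whether no student claimed' is the CP spanning 'whether no student claimed no old old robot'; no single node in the tree dominates exactly the given words.

No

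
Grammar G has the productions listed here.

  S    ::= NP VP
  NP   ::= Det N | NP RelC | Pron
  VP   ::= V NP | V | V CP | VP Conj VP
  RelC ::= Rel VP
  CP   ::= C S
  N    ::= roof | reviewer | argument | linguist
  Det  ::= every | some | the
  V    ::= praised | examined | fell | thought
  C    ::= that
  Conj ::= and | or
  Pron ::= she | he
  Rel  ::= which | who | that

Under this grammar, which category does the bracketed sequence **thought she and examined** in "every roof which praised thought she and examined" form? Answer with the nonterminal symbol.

VP

[S [NP [NP [Det every] [N roof]] [RelC [Rel which] [VP [V praised]]]] [VP [VP [V thought] [NP [Pron she]]] [Conj and] [VP [V examined]]]]
The span 'thought she and examined' is the VP node built by VP → VP Conj VP.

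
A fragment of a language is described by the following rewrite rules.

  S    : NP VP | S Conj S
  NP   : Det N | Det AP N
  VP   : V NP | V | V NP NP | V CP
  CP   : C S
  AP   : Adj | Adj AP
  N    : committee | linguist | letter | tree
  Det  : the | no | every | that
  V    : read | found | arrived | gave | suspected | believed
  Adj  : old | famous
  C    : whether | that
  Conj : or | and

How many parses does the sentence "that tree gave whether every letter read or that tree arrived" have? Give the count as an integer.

2

The two bracketings:
[S [NP [Det that] [N tree]] [VP [V gave] [CP [C whether] [S [S [NP [Det every] [N letter]] [VP [V read]]] [Conj or] [S [NP [Det that] [N tree]] [VP [V arrived]]]]]]]
[S [S [NP [Det that] [N tree]] [VP [V gave] [CP [C whether] [S [NP [Det every] [N letter]] [VP [V read]]]]]] [Conj or] [S [NP [Det that] [N tree]] [VP [V arrived]]]]
The trees differ in how a recursive rule is bracketed over the same span.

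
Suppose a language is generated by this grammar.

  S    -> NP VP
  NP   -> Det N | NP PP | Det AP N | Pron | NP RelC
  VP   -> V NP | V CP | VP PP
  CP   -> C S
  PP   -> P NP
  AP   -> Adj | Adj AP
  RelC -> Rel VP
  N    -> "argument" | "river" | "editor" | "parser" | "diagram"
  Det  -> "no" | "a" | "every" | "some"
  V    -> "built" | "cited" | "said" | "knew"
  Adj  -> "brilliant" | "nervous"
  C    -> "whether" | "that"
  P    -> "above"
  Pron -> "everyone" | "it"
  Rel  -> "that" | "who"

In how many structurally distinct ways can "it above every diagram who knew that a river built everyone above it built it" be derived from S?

Two of the 9 distinct bracketings:
[S [NP [NP [Pron it]] [PP [P above] [NP [NP [NP [Det every] [N diagram]] [RelC [Rel who] [VP [V knew] [CP [C that] [S [NP [Det a] [N river]] [VP [V built] [NP [Pron everyone]]]]]]]] [PP [P above] [NP [Pron it]]]]]] [VP [V built] [NP [Pron it]]]]
[S [NP [NP [Pron it]] [PP [P above] [NP [NP [Det every] [N diagram]] [RelC [Rel who] [VP [V knew] [CP [C that] [S [NP [Det a] [N river]] [VP [V built] [NP [NP [Pron everyone]] [PP [P above] [NP [Pron it]]]]]]]]]]]] [VP [V built] [NP [Pron it]]]]
The trees differ in how a recursive rule is bracketed over the same span.

9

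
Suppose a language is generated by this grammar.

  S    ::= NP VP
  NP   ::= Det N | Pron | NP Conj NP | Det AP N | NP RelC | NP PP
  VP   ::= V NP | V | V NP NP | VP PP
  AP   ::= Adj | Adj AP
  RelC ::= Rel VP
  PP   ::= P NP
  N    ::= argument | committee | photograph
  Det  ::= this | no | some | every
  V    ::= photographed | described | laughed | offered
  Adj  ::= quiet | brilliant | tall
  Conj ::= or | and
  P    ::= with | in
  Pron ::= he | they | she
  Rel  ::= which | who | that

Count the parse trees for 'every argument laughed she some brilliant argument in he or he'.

Two of the 3 distinct bracketings:
[S [NP [Det every] [N argument]] [VP [V laughed] [NP [Pron she]] [NP [NP [NP [Det some] [AP [Adj brilliant]] [N argument]] [PP [P in] [NP [Pron he]]]] [Conj or] [NP [Pron he]]]]]
[S [NP [Det every] [N argument]] [VP [V laughed] [NP [Pron she]] [NP [NP [Det some] [AP [Adj brilliant]] [N argument]] [PP [P in] [NP [NP [Pron he]] [Conj or] [NP [Pron he]]]]]]]
The trees differ in how a recursive rule is bracketed over the same span.

3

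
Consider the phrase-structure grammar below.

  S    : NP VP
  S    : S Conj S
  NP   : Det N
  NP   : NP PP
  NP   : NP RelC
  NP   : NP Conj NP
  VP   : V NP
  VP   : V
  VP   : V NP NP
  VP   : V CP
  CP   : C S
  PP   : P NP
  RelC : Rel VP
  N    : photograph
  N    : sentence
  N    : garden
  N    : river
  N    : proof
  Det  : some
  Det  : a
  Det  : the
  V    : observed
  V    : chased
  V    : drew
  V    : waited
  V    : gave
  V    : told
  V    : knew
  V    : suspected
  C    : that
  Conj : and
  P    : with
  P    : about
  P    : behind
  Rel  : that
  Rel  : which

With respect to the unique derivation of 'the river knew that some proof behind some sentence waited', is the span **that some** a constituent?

No

[S [NP [Det the] [N river]] [VP [V knew] [CP [C that] [S [NP [NP [Det some] [N proof]] [PP [P behind] [NP [Det some] [N sentence]]]] [VP [V waited]]]]]]
The smallest constituent containing 'that some' is the CP spanning 'that some proof behind some sentence waited'; no single node in the tree dominates exactly the given words.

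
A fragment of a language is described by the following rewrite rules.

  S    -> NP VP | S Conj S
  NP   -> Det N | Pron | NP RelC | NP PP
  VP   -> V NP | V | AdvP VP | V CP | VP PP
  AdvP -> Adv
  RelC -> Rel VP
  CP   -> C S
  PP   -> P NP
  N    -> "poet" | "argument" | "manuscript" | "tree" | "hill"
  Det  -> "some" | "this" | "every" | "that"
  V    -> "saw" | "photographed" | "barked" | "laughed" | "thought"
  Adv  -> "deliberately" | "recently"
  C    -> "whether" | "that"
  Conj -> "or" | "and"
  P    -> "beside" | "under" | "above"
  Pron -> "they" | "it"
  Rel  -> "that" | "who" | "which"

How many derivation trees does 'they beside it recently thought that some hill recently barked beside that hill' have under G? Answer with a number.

4

Two of the 4 distinct bracketings:
[S [NP [NP [Pron they]] [PP [P beside] [NP [Pron it]]]] [VP [AdvP [Adv recently]] [VP [V thought] [CP [C that] [S [NP [Det some] [N hill]] [VP [AdvP [Adv recently]] [VP [VP [V barked]] [PP [P beside] [NP [Det that] [N hill]]]]]]]]]]
[S [NP [NP [Pron they]] [PP [P beside] [NP [Pron it]]]] [VP [AdvP [Adv recently]] [VP [V thought] [CP [C that] [S [NP [Det some] [N hill]] [VP [VP [AdvP [Adv recently]] [VP [V barked]]] [PP [P beside] [NP [Det that] [N hill]]]]]]]]]
The trees differ in how a recursive rule is bracketed over the same span.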